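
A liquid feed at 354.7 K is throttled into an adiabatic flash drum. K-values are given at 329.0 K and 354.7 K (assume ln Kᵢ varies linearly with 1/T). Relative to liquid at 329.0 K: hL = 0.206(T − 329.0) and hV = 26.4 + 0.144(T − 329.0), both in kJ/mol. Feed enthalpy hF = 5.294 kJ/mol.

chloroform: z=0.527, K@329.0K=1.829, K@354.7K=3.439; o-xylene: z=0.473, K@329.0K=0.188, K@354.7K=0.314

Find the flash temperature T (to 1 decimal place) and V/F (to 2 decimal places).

T = 332.1 K, V/F = 0.18

Adiabatic flash: solve Rachford–Rice at each trial T, then check hF = ψ·hV(T) + (1−ψ)·hL(T).
  T = 329.0 K: K = (1.829, 0.188), RR gives ψ = 0.078, H_out = 2.071 kJ/mol
  T = 354.7 K: K = (3.439, 0.314), RR gives ψ = 0.574, H_out = 19.540 kJ/mol
  T = 341.9 K: K = (2.541, 0.246), RR gives ψ = 0.392, H_out = 12.682 kJ/mol
  T = 335.4 K: K = (2.160, 0.215), RR gives ψ = 0.264, H_out = 8.176 kJ/mol
  T = 332.2 K: K = (1.989, 0.201), RR gives ψ = 0.182, H_out = 5.418 kJ/mol
  T = 330.6 K: K = (1.908, 0.195), RR gives ψ = 0.133, H_out = 3.834 kJ/mol
Linear interpolation between T = 330.6 (H_out = 3.834) and T = 332.2 (H_out = 5.418) on hF = 5.294 gives T ≈ 332.1 K, at which ψ = 0.18.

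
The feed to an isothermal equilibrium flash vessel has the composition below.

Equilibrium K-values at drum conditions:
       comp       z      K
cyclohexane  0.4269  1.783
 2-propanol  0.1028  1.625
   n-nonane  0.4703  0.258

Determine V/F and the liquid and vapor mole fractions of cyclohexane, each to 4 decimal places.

Material balance + equilibrium reduce to Σ zᵢ(Kᵢ−1)/(1+V/F(Kᵢ−1)) = 0.
Check two-phase: ΣzᵢKᵢ = 1.0496 > 1 and Σzᵢ/Kᵢ = 2.1256 > 1, so g(0) = 0.0496 > 0 and g(1) = -1.1256 < 0.
Newton iteration, V/F⁰ = 0.37:
  V/F = 0.3700: g = -0.16966, g' = -0.6758 → V/F = 0.1190
  V/F = 0.1190: g = -0.01716, g' = -0.5653 → V/F = 0.0886
  V/F = 0.0886: g = -0.00006, g' = -0.5616 → V/F = 0.0885
Converged at V/F = 0.0885.
Compositions from xᵢ = zᵢ/(1+V/F(Kᵢ−1)), yᵢ = Kᵢxᵢ:
  cyclohexane: x = 0.3992, y = 0.7118
  2-propanol: x = 0.0974, y = 0.1583
  n-nonane: x = 0.5034, y = 0.1299

V/F = 0.0885, x_cyclohexane = 0.3992, y_cyclohexane = 0.7118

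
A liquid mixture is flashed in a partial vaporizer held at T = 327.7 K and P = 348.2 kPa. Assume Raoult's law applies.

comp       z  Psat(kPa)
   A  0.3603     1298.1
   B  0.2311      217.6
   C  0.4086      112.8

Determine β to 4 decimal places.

Raoult's law: Kᵢ = Pᵢˢᵃᵗ/P = Pᵢˢᵃᵗ/348.2.
  K_A = 1298.1/348.2 = 3.728030, K_B = 217.6/348.2 = 0.624928, K_C = 112.8/348.2 = 0.323952
Material balance + equilibrium reduce to Σ zᵢ(Kᵢ−1)/(1+β(Kᵢ−1)) = 0.
Feasibility: ΣzᵢKᵢ = 1.6200, Σzᵢ/Kᵢ = 1.7277 — both > 1, two phases present.
Newton–Raphson from β = 0.5:
  β = 0.5000: g = -0.10819, g' = -0.9552 → β = 0.3867
  β = 0.3867: g = 0.00289, g' = -1.0218 → β = 0.3896
Converged at β = 0.3896.

β = 0.3896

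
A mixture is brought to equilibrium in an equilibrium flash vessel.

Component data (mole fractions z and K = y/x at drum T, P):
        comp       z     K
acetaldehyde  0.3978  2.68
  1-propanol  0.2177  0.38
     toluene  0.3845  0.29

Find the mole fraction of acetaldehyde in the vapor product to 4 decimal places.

y_acetaldehyde = 0.7706

Rachford–Rice: g(ψ) = Σ zᵢ(Kᵢ−1)/(1+ψ(Kᵢ−1)) = 0.
g(0) = ΣzᵢKᵢ − 1 = 0.2603 and g(1) = 1 − Σzᵢ/Kᵢ = -1.0472, so a root lies in (0, 1).
Newton–Raphson from ψ = 0.57:
  ψ = 0.5700: g = -0.32594, g' = -1.0401 → ψ = 0.2566
  ψ = 0.2566: g = -0.02735, g' = -0.9563 → ψ = 0.2280
  ψ = 0.2280: g = 0.00027, g' = -0.9764 → ψ = 0.2283
Converged at ψ = 0.2283.
Compositions from xᵢ = zᵢ/(1+ψ(Kᵢ−1)), yᵢ = Kᵢxᵢ:
  acetaldehyde: x = 0.2875, y = 0.7706
  1-propanol: x = 0.2536, y = 0.0964
  toluene: x = 0.4589, y = 0.1331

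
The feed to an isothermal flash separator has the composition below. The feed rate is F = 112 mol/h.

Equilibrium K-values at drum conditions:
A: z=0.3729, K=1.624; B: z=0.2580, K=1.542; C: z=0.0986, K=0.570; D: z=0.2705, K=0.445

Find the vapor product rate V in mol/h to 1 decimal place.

Rachford–Rice: g(β) = Σ zᵢ(Kᵢ−1)/(1+β(Kᵢ−1)) = 0.
g(0) = ΣzᵢKᵢ − 1 = 0.1800 and g(1) = 1 − Σzᵢ/Kᵢ = -0.1778, so a root lies in (0, 1).
Iterate (Newton) starting at β = 0.59:
  β = 0.5900: g = -0.00400, g' = -0.3380 → β = 0.5782
  β = 0.5782: g = -0.00002, g' = -0.3353 → β = 0.5781
Converged at β = 0.5781.
Then V = β·F = 0.5781·112 = 64.7 mol/h and L = F − V = 47.3 mol/h.

V = 64.7 mol/h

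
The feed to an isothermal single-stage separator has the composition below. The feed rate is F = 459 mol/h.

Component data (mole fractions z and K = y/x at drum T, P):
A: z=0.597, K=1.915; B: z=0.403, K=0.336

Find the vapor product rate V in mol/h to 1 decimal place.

V = 210.5 mol/h

Rachford–Rice: g(ψ) = Σ zᵢ(Kᵢ−1)/(1+ψ(Kᵢ−1)) = 0.
g(0) = ΣzᵢKᵢ − 1 = 0.279 and g(1) = 1 − Σzᵢ/Kᵢ = -0.511, so a root lies in (0, 1).
Binary case is linear: z₁(K₁−1)(1+ψ(K₂−1)) + z₂(K₂−1)(1+ψ(K₁−1)) = 0
⇒ ψ = [z₁(K₁−1)+z₂(K₂−1)] / [−(K₁−1)(K₂−1)] = 0.2787/0.6076 = 0.459
Then V = ψ·F = 0.4587·459 = 210.5 mol/h and L = F − V = 248.5 mol/h.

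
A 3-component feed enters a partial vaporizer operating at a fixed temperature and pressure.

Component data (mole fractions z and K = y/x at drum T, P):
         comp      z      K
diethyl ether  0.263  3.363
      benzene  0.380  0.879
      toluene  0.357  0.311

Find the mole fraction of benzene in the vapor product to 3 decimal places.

y_benzene = 0.347

Let ψ = V/F and solve Σ zᵢ(Kᵢ−1)/(1+ψ(Kᵢ−1)) = 0.
Check two-phase: ΣzᵢKᵢ = 1.330 > 1 and Σzᵢ/Kᵢ = 1.658 > 1, so g(0) = 0.330 > 0 and g(1) = -0.658 < 0.
Newton–Raphson from ψ = 0.5:
  ψ = 0.500: g = -0.1393, g' = -0.709 → ψ = 0.304
  ψ = 0.304: g = 0.0031, g' = -0.775 → ψ = 0.308
Converged at ψ = 0.308.
Compositions from xᵢ = zᵢ/(1+ψ(Kᵢ−1)), yᵢ = Kᵢxᵢ:
  diethyl ether: x = 0.152, y = 0.512
  benzene: x = 0.395, y = 0.347
  toluene: x = 0.453, y = 0.141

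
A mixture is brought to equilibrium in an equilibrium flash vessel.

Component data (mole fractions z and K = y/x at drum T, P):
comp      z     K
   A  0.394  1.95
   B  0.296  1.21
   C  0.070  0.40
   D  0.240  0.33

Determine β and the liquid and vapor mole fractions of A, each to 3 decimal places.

β = 0.517, x_A = 0.264, y_A = 0.515

Iterate (Newton) starting at β = 0.59:
  β = 0.590: g = -0.0358, g' = -0.511 → β = 0.520
  β = 0.520: g = -0.0013, g' = -0.477 → β = 0.517
Converged at β = 0.517.
Compositions from xᵢ = zᵢ/(1+β(Kᵢ−1)), yᵢ = Kᵢxᵢ:
  A: x = 0.264, y = 0.515
  B: x = 0.267, y = 0.323
  C: x = 0.102, y = 0.041
  D: x = 0.367, y = 0.121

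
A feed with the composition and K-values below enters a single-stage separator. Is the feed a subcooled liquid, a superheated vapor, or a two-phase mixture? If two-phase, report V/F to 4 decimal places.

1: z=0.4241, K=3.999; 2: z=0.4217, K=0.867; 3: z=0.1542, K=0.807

ΣzᵢKᵢ = 2.1860; Σzᵢ/Kᵢ = 0.7835.
Since Σzᵢ/Kᵢ < 1 the mixture is above its dew point — single vapor phase.

superheated vapor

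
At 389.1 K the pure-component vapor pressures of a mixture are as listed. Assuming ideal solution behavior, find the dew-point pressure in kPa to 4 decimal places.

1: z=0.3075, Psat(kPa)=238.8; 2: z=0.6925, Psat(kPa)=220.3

Pdew = 225.6761 kPa

At the dew point ψ → 1, so Σzᵢ/Kᵢ = 1 with Kᵢ = Pᵢˢᵃᵗ/P ⇒ 1/P = Σzᵢ/Pᵢˢᵃᵗ.
1/P = 0.3075/238.8 + 0.6925/220.3 = 0.0044311 ⇒ P = 225.6761 kPa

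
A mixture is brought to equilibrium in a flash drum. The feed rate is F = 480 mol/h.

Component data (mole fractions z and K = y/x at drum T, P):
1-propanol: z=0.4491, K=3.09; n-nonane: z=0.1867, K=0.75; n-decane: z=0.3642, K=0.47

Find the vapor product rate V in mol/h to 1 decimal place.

V = 350.2 mol/h

Rachford–Rice: g(ψ) = Σ zᵢ(Kᵢ−1)/(1+ψ(Kᵢ−1)) = 0.
Feasibility: ΣzᵢKᵢ = 1.6989, Σzᵢ/Kᵢ = 1.1692 — both > 1, two phases present.
Newton iteration, ψ⁰ = 0.5:
  ψ = 0.5000: g = 0.14302, g' = -0.6737 → ψ = 0.7123
  ψ = 0.7123: g = 0.01028, g' = -0.5980 → ψ = 0.7295
Converged at ψ = 0.7295.
Then V = ψ·F = 0.7295·480 = 350.2 mol/h and L = F − V = 129.8 mol/h.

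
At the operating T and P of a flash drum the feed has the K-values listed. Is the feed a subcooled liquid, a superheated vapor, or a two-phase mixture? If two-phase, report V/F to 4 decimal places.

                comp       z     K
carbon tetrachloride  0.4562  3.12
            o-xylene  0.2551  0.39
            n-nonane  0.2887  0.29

ΣzᵢKᵢ = 1.6066; Σzᵢ/Kᵢ = 1.7958.
Both exceed 1, so a two-phase solution exists.
Rachford–Rice: g(ψ) = Σ zᵢ(Kᵢ−1)/(1+ψ(Kᵢ−1)) = 0.
Newton–Raphson from ψ = 0.5:
  ψ = 0.5000: g = -0.07221, g' = -1.0295 → ψ = 0.4299
Converged at ψ = 0.4299.

two-phase, V/F = 0.4299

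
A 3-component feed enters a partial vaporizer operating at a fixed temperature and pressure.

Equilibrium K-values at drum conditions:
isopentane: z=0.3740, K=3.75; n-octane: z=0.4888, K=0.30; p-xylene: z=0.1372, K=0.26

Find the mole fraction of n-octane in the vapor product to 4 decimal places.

y_n-octane = 0.1856

Let ψ = V/F and solve Σ zᵢ(Kᵢ−1)/(1+ψ(Kᵢ−1)) = 0.
Check two-phase: ΣzᵢKᵢ = 1.5848 > 1 and Σzᵢ/Kᵢ = 2.2568 > 1, so g(0) = 0.5848 > 0 and g(1) = -1.2568 < 0.
Newton iteration, ψ⁰ = 0.6:
  ψ = 0.6000: g = -0.38442, g' = -1.3578 → ψ = 0.3169
  ψ = 0.3169: g = -0.02273, g' = -1.3313 → ψ = 0.2998
  ψ = 0.2998: g = 0.00022, g' = -1.3574 → ψ = 0.3000
Converged at ψ = 0.3000.
Compositions from xᵢ = zᵢ/(1+ψ(Kᵢ−1)), yᵢ = Kᵢxᵢ:
  isopentane: x = 0.2049, y = 0.7685
  n-octane: x = 0.6187, y = 0.1856
  p-xylene: x = 0.1763, y = 0.0458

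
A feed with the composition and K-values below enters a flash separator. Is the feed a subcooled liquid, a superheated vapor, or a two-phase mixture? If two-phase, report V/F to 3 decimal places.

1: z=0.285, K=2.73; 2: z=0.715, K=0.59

ΣzᵢKᵢ = 1.200; Σzᵢ/Kᵢ = 1.316.
Both exceed 1, so a two-phase solution exists.
Iterate (Newton) starting at ψ = 0.5:
  ψ = 0.500: g = -0.1044, g' = -0.435 → ψ = 0.260
  ψ = 0.260: g = 0.0118, g' = -0.556 → ψ = 0.281
  ψ = 0.281: g = 0.0002, g' = -0.539 → ψ = 0.282
Converged at ψ = 0.282.

two-phase, V/F = 0.282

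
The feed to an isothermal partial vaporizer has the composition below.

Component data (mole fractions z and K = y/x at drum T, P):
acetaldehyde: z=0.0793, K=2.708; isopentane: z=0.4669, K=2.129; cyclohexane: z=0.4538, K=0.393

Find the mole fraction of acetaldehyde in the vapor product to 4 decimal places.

y_acetaldehyde = 0.1135

Material balance + equilibrium reduce to Σ zᵢ(Kᵢ−1)/(1+ψ(Kᵢ−1)) = 0.
g(0) = ΣzᵢKᵢ − 1 = 0.3871 and g(1) = 1 − Σzᵢ/Kᵢ = -0.4033, so a root lies in (0, 1).
Newton–Raphson from ψ = 0.51:
  ψ = 0.5100: g = 0.00794, g' = -0.6565 → ψ = 0.5221
Converged at ψ = 0.5221.
Compositions from xᵢ = zᵢ/(1+ψ(Kᵢ−1)), yᵢ = Kᵢxᵢ:
  acetaldehyde: x = 0.0419, y = 0.1135
  isopentane: x = 0.2938, y = 0.6254
  cyclohexane: x = 0.6643, y = 0.2611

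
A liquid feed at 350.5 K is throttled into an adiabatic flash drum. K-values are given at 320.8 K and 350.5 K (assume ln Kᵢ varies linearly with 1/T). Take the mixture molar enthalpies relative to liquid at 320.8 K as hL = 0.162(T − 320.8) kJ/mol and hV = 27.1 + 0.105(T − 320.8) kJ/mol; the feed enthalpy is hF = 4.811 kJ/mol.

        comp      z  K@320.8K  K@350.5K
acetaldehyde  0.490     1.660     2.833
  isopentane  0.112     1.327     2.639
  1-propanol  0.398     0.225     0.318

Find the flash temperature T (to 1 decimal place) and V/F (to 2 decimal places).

T = 322.4 K, V/F = 0.17

Adiabatic flash: solve Rachford–Rice at each trial T, then check hF = ψ·hV(T) + (1−ψ)·hL(T).
  T = 320.8 K: K = (1.660, 1.327, 0.225), RR gives ψ = 0.109, H_out = 2.962 kJ/mol
  T = 350.5 K: K = (2.833, 2.639, 0.318), RR gives ψ = 0.661, H_out = 21.605 kJ/mol
  T = 335.6 K: K = (2.192, 1.898, 0.269), RR gives ψ = 0.473, H_out = 14.811 kJ/mol
  T = 328.2 K: K = (1.914, 1.593, 0.247), RR gives ψ = 0.331, H_out = 10.025 kJ/mol
  T = 324.5 K: K = (1.784, 1.456, 0.236), RR gives ψ = 0.234, H_out = 6.902 kJ/mol
  T = 322.6 K: K = (1.719, 1.388, 0.230), RR gives ψ = 0.175, H_out = 5.004 kJ/mol
Linear interpolation between T = 320.8 (H_out = 2.962) and T = 322.6 (H_out = 5.004) on hF = 4.811 gives T ≈ 322.4 K, at which ψ = 0.17.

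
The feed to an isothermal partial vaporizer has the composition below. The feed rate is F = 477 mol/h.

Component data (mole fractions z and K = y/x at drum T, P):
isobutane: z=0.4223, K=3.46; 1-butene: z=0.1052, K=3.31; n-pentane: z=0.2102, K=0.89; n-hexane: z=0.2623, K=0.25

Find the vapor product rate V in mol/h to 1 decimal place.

Let ψ = V/F and solve Σ zᵢ(Kᵢ−1)/(1+ψ(Kᵢ−1)) = 0.
Feasibility: ΣzᵢKᵢ = 2.0620, Σzᵢ/Kᵢ = 1.4392 — both > 1, two phases present.
Iterate (Newton) starting at ψ = 0.5:
  ψ = 0.5000: g = 0.23939, g' = -1.0153 → ψ = 0.7358
  ψ = 0.7358: g = -0.00440, g' = -1.1383 → ψ = 0.7319
Converged at ψ = 0.7319.
Then V = ψ·F = 0.7319·477 = 349.1 mol/h and L = F − V = 127.9 mol/h.

V = 349.1 mol/h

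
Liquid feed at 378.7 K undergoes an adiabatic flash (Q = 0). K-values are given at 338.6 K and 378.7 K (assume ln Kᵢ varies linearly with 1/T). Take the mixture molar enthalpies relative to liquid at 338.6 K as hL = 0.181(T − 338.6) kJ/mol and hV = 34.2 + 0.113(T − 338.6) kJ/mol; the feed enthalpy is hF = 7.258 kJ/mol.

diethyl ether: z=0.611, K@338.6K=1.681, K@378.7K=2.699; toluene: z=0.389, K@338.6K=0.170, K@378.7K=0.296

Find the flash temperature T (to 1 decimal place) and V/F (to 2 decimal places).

Adiabatic flash: solve Rachford–Rice at each trial T, then check hF = ψ·hV(T) + (1−ψ)·hL(T).
  T = 338.6 K: K = (1.681, 0.170), RR gives ψ = 0.165, H_out = 5.640 kJ/mol
  T = 378.7 K: K = (2.699, 0.296), RR gives ψ = 0.639, H_out = 27.368 kJ/mol
  T = 358.6 K: K = (2.157, 0.228), RR gives ψ = 0.455, H_out = 18.560 kJ/mol
  T = 348.6 K: K = (1.911, 0.198), RR gives ψ = 0.334, H_out = 13.021 kJ/mol
  T = 343.6 K: K = (1.794, 0.183), RR gives ψ = 0.258, H_out = 9.653 kJ/mol
  T = 341.1 K: K = (1.737, 0.177), RR gives ψ = 0.214, H_out = 7.744 kJ/mol
  T = 339.9 K: K = (1.710, 0.173), RR gives ψ = 0.191, H_out = 6.761 kJ/mol
Linear interpolation between T = 339.9 (H_out = 6.761) and T = 341.1 (H_out = 7.744) on hF = 7.258 gives T ≈ 340.5 K, at which ψ = 0.20.

T = 340.5 K, V/F = 0.20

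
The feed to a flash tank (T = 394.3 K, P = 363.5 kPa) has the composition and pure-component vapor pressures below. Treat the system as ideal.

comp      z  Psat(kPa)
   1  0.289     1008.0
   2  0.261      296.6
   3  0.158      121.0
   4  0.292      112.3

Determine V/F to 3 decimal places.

V/F = 0.166

Raoult's law: Kᵢ = Pᵢˢᵃᵗ/P = Pᵢˢᵃᵗ/363.5.
  K_1 = 1008.0/363.5 = 2.77304, K_2 = 296.6/363.5 = 0.81596, K_3 = 121.0/363.5 = 0.33287, K_4 = 112.3/363.5 = 0.30894
Material balance + equilibrium reduce to Σ zᵢ(Kᵢ−1)/(1+V/F(Kᵢ−1)) = 0.
Feasibility: ΣzᵢKᵢ = 1.157, Σzᵢ/Kᵢ = 1.844 — both > 1, two phases present.
Newton–Raphson from V/F = 0.61:
  V/F = 0.610: g = -0.3345, g' = -0.838 → V/F = 0.211
  V/F = 0.211: g = -0.0357, g' = -0.777 → V/F = 0.165
  V/F = 0.165: g = 0.0009, g' = -0.820 → V/F = 0.166
Converged at V/F = 0.166.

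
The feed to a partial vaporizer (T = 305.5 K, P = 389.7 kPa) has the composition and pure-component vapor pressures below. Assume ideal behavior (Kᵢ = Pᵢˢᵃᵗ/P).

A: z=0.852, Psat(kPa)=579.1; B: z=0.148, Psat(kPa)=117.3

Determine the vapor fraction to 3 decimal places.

ψ = 0.914

Raoult's law: Kᵢ = Pᵢˢᵃᵗ/P = Pᵢˢᵃᵗ/389.7.
  K_A = 579.1/389.7 = 1.48601, K_B = 117.3/389.7 = 0.30100
Let ψ = V/F and solve Σ zᵢ(Kᵢ−1)/(1+ψ(Kᵢ−1)) = 0.
g(0) = ΣzᵢKᵢ − 1 = 0.311 and g(1) = 1 − Σzᵢ/Kᵢ = -0.065, so a root lies in (0, 1).
Iterate (Newton) starting at ψ = 0.47:
  ψ = 0.470: g = 0.1830, g' = -0.294 → ψ = 1.000
  ψ = 1.000: g = -0.0650, g' = -0.889 → ψ = 0.927
  ψ = 0.927: g = -0.0083, g' = -0.679 → ψ = 0.915
  ψ = 0.915: g = -0.0002, g' = -0.652 → ψ = 0.914
Converged at ψ = 0.914.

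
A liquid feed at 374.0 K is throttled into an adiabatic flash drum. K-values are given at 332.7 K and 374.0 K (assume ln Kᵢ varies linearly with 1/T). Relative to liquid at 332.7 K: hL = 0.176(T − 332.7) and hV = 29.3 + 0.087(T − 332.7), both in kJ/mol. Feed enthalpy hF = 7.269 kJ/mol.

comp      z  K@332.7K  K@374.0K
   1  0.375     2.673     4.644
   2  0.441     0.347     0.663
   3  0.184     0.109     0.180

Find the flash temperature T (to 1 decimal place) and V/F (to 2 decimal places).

Adiabatic flash: solve Rachford–Rice at each trial T, then check hF = ψ·hV(T) + (1−ψ)·hL(T).
  T = 332.7 K: K = (2.673, 0.347, 0.109), RR gives ψ = 0.144, H_out = 4.210 kJ/mol
  T = 374.0 K: K = (4.644, 0.663, 0.180), RR gives ψ = 0.548, H_out = 21.303 kJ/mol
  T = 353.4 K: K = (3.583, 0.489, 0.142), RR gives ψ = 0.358, H_out = 13.468 kJ/mol
  T = 343.0 K: K = (3.106, 0.414, 0.125), RR gives ψ = 0.257, H_out = 9.116 kJ/mol
  T = 337.9 K: K = (2.887, 0.380, 0.117), RR gives ψ = 0.204, H_out = 6.787 kJ/mol
  T = 340.4 K: K = (2.993, 0.396, 0.121), RR gives ψ = 0.230, H_out = 7.950 kJ/mol
  T = 339.1 K: K = (2.938, 0.388, 0.119), RR gives ψ = 0.217, H_out = 7.351 kJ/mol
Linear interpolation between T = 337.9 (H_out = 6.787) and T = 339.1 (H_out = 7.351) on hF = 7.269 gives T ≈ 338.9 K, at which ψ = 0.21.

T = 338.9 K, V/F = 0.21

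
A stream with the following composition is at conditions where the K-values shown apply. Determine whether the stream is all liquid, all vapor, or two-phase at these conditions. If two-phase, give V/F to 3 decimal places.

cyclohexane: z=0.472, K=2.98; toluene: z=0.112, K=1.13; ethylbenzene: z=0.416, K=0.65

all vapor

ΣzᵢKᵢ = 1.804; Σzᵢ/Kᵢ = 0.898.
Since Σzᵢ/Kᵢ < 1 the mixture is above its dew point — single vapor phase.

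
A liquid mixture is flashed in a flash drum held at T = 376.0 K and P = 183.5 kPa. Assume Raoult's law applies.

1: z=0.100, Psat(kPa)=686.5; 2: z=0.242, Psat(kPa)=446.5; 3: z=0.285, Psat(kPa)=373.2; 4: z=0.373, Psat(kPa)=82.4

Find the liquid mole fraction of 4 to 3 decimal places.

x_4 = 0.712

Raoult's law: Kᵢ = Pᵢˢᵃᵗ/P = Pᵢˢᵃᵗ/183.5.
  K_1 = 686.5/183.5 = 3.74114, K_2 = 446.5/183.5 = 2.43324, K_3 = 373.2/183.5 = 2.03379, K_4 = 82.4/183.5 = 0.44905
Iterate (Newton) starting at ψ = 0.5:
  ψ = 0.500: g = 0.2283, g' = -0.650 → ψ = 0.851
  ψ = 0.851: g = 0.0084, g' = -0.656 → ψ = 0.864
Converged at ψ = 0.864.
Compositions from xᵢ = zᵢ/(1+ψ(Kᵢ−1)), yᵢ = Kᵢxᵢ:
  1: x = 0.030, y = 0.111
  2: x = 0.108, y = 0.263
  3: x = 0.151, y = 0.306
  4: x = 0.712, y = 0.320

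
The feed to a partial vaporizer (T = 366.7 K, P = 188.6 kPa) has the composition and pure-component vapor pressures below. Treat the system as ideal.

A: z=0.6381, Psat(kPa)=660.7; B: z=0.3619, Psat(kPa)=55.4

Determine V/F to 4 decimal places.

Raoult's law: Kᵢ = Pᵢˢᵃᵗ/P = Pᵢˢᵃᵗ/188.6.
  K_A = 660.7/188.6 = 3.503181, K_B = 55.4/188.6 = 0.293743
Newton–Raphson from V/F = 0.36:
  V/F = 0.3600: g = 0.49743, g' = -1.4308 → V/F = 0.7077
  V/F = 0.7077: g = 0.06537, g' = -1.2420 → V/F = 0.7603
  V/F = 0.7603: g = -0.00181, g' = -1.3163 → V/F = 0.7589
Converged at V/F = 0.7589.

V/F = 0.7589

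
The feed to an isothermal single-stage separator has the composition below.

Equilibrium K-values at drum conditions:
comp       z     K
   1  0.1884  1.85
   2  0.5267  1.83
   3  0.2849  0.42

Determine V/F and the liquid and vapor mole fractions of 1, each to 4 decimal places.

Newton–Raphson from V/F = 0.61:
  V/F = 0.6100: g = 0.13997, g' = -0.4485 → V/F = 0.9221
  V/F = 0.9221: g = -0.01781, g' = -0.6021 → V/F = 0.8925
  V/F = 0.8925: g = -0.00040, g' = -0.5757 → V/F = 0.8918
Converged at V/F = 0.8918.
Compositions from xᵢ = zᵢ/(1+V/F(Kᵢ−1)), yᵢ = Kᵢxᵢ:
  1: x = 0.1072, y = 0.1983
  2: x = 0.3027, y = 0.5539
  3: x = 0.5902, y = 0.2479

V/F = 0.8918, x_1 = 0.1072, y_1 = 0.1983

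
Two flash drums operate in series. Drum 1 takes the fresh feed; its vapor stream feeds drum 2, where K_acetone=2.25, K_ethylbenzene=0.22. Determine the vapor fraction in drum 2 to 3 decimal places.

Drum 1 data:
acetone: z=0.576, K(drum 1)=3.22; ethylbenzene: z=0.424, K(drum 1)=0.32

V/F (drum 2) = 0.772

Drum 1:
Let ψ₁ = V/F and solve Σ zᵢ(Kᵢ−1)/(1+ψ₁(Kᵢ−1)) = 0.
Check two-phase: ΣzᵢKᵢ = 1.990 > 1 and Σzᵢ/Kᵢ = 1.504 > 1, so g(0) = 0.990 > 0 and g(1) = -0.504 < 0.
Binary case is linear: z₁(K₁−1)(1+ψ₁(K₂−1)) + z₂(K₂−1)(1+ψ₁(K₁−1)) = 0
⇒ ψ₁ = [z₁(K₁−1)+z₂(K₂−1)] / [−(K₁−1)(K₂−1)] = 0.9904/1.5096 = 0.656
Drum-1 compositions:
  acetone: x = 0.234, y = 0.755
  ethylbenzene: x = 0.766, y = 0.245
Drum-2 feed = drum-1 vapor: z₂ = (0.7550, 0.2450).
Drum 2:
Material balance + equilibrium reduce to Σ zᵢ(Kᵢ−1)/(1+ψ₂(Kᵢ−1)) = 0.
Feasibility: ΣzᵢKᵢ = 1.753, Σzᵢ/Kᵢ = 1.449 — both > 1, two phases present.
Binary case is linear: z₁(K₁−1)(1+ψ₂(K₂−1)) + z₂(K₂−1)(1+ψ₂(K₁−1)) = 0
⇒ ψ₂ = [z₁(K₁−1)+z₂(K₂−1)] / [−(K₁−1)(K₂−1)] = 0.7527/0.9750 = 0.772
  acetone: x = 0.384, y = 0.865
  ethylbenzene: x = 0.616, y = 0.135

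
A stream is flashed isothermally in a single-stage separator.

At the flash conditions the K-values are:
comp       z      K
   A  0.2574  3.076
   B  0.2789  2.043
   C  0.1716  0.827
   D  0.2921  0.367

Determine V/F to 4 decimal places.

V/F = 0.7298

Rachford–Rice: g(V/F) = Σ zᵢ(Kᵢ−1)/(1+V/F(Kᵢ−1)) = 0.
Feasibility: ΣzᵢKᵢ = 1.6107, Σzᵢ/Kᵢ = 1.2236 — both > 1, two phases present.
Iterate (Newton) starting at V/F = 0.5:
  V/F = 0.5000: g = 0.15037, g' = -0.6548 → V/F = 0.7296
  V/F = 0.7296: g = 0.00012, g' = -0.6841 → V/F = 0.7298
Converged at V/F = 0.7298.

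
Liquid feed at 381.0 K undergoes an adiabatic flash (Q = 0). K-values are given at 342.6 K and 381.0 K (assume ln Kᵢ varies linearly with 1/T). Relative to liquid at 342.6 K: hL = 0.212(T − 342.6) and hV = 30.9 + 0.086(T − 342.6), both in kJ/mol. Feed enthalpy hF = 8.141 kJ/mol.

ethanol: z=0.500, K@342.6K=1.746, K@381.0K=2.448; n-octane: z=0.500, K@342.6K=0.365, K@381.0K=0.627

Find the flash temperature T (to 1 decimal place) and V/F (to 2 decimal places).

T = 347.9 K, V/F = 0.23

Adiabatic flash: solve Rachford–Rice at each trial T, then check hF = ψ·hV(T) + (1−ψ)·hL(T).
  T = 342.6 K: K = (1.746, 0.365), RR gives ψ = 0.117, H_out = 3.620 kJ/mol
  T = 381.0 K: K = (2.448, 0.627), RR gives ψ = 0.995, H_out = 34.077 kJ/mol
  T = 361.8 K: K = (2.086, 0.485), RR gives ψ = 0.511, H_out = 18.626 kJ/mol
  T = 352.2 K: K = (1.913, 0.423), RR gives ψ = 0.318, H_out = 11.484 kJ/mol
  T = 347.4 K: K = (1.829, 0.393), RR gives ψ = 0.221, H_out = 7.700 kJ/mol
  T = 349.8 K: K = (1.871, 0.408), RR gives ψ = 0.270, H_out = 9.621 kJ/mol
  T = 348.6 K: K = (1.850, 0.400), RR gives ψ = 0.245, H_out = 8.668 kJ/mol
Linear interpolation between T = 347.4 (H_out = 7.700) and T = 348.6 (H_out = 8.668) on hF = 8.141 gives T ≈ 347.9 K, at which ψ = 0.23.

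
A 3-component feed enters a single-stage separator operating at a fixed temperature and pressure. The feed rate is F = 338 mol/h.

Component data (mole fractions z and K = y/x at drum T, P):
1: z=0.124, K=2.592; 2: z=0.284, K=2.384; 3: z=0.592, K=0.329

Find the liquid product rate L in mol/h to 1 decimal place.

L = 270.9 mol/h

Iterate (Newton) starting at ψ = 0.42:
  ψ = 0.420: g = -0.1862, g' = -0.847 → ψ = 0.200
  ψ = 0.200: g = -0.0014, g' = -0.870 → ψ = 0.199
Converged at ψ = 0.199.
Then V = ψ·F = 0.1986·338 = 67.1 mol/h and L = F − V = 270.9 mol/h.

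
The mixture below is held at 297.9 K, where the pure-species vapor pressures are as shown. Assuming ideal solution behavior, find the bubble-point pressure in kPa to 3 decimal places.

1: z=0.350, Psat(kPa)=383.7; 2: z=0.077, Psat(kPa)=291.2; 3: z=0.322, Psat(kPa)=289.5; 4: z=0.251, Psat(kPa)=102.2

At the bubble point ψ → 0, so ΣzᵢKᵢ = 1 with Kᵢ = Pᵢˢᵃᵗ/P ⇒ P = ΣzᵢPᵢˢᵃᵗ.
P = 0.350·383.7 + 0.077·291.2 + 0.322·289.5 + 0.251·102.2 = 275.589 kPa

Pbub = 275.589 kPa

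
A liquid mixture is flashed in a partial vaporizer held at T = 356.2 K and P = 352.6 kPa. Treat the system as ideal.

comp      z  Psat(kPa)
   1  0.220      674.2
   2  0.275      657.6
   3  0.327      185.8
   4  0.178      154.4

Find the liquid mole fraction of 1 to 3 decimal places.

x_1 = 0.160

Raoult's law: Kᵢ = Pᵢˢᵃᵗ/P = Pᵢˢᵃᵗ/352.6.
  K_1 = 674.2/352.6 = 1.91208, K_2 = 657.6/352.6 = 1.86500, K_3 = 185.8/352.6 = 0.52694, K_4 = 154.4/352.6 = 0.43789
Rachford–Rice: g(V/F) = Σ zᵢ(Kᵢ−1)/(1+V/F(Kᵢ−1)) = 0.
Check two-phase: ΣzᵢKᵢ = 1.184 > 1 and Σzᵢ/Kᵢ = 1.290 > 1, so g(0) = 0.184 > 0 and g(1) = -0.290 < 0.
Newton iteration, V/F⁰ = 0.5:
  V/F = 0.500: g = -0.0379, g' = -0.421 → V/F = 0.410
  V/F = 0.410: g = -0.0003, g' = -0.417 → V/F = 0.409
Converged at V/F = 0.409.
Compositions from xᵢ = zᵢ/(1+V/F(Kᵢ−1)), yᵢ = Kᵢxᵢ:
  1: x = 0.160, y = 0.306
  2: x = 0.203, y = 0.379
  3: x = 0.406, y = 0.214
  4: x = 0.231, y = 0.101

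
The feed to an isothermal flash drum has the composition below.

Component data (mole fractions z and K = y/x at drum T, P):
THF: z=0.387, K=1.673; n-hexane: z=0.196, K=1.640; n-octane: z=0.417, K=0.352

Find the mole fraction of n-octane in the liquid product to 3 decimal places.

x_n-octane = 0.505

Newton–Raphson from ψ = 0.33:
  ψ = 0.330: g = -0.0270, g' = -0.455 → ψ = 0.271
  ψ = 0.271: g = -0.0004, g' = -0.441 → ψ = 0.270
Converged at ψ = 0.270.
Compositions from xᵢ = zᵢ/(1+ψ(Kᵢ−1)), yᵢ = Kᵢxᵢ:
  THF: x = 0.328, y = 0.548
  n-hexane: x = 0.167, y = 0.274
  n-octane: x = 0.505, y = 0.178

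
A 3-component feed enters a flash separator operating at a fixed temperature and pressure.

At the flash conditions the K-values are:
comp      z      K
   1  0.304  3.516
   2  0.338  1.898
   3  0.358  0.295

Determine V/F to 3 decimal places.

Material balance + equilibrium reduce to Σ zᵢ(Kᵢ−1)/(1+V/F(Kᵢ−1)) = 0.
Feasibility: ΣzᵢKᵢ = 1.816, Σzᵢ/Kᵢ = 1.478 — both > 1, two phases present.
Iterate (Newton) starting at V/F = 0.6:
  V/F = 0.600: g = 0.0646, g' = -0.955 → V/F = 0.668
  V/F = 0.668: g = -0.0016, g' = -1.010 → V/F = 0.666
Converged at V/F = 0.666.

V/F = 0.666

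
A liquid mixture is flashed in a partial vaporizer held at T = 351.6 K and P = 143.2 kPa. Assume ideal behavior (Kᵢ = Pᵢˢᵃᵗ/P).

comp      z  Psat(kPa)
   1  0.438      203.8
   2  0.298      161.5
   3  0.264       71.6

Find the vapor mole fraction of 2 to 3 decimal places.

y_2 = 0.313

Raoult's law: Kᵢ = Pᵢˢᵃᵗ/P = Pᵢˢᵃᵗ/143.2.
  K_1 = 203.8/143.2 = 1.42318, K_2 = 161.5/143.2 = 1.12779, K_3 = 71.6/143.2 = 0.50000
Newton iteration, β⁰ = 0.5:
  β = 0.500: g = 0.0128, g' = -0.175 → β = 0.573
  β = 0.573: g = -0.0003, g' = -0.185 → β = 0.571
Converged at β = 0.571.
Compositions from xᵢ = zᵢ/(1+β(Kᵢ−1)), yᵢ = Kᵢxᵢ:
  1: x = 0.353, y = 0.502
  2: x = 0.278, y = 0.313
  3: x = 0.370, y = 0.185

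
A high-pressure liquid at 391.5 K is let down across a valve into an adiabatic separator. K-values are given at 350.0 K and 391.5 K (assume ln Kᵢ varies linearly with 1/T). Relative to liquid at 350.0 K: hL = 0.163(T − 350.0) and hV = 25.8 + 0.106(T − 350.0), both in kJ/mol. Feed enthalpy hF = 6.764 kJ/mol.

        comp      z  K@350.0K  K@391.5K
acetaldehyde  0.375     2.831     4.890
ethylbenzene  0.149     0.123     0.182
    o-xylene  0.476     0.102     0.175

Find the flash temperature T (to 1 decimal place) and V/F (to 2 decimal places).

Adiabatic flash: solve Rachford–Rice at each trial T, then check hF = ψ·hV(T) + (1−ψ)·hL(T).
  T = 350.0 K: K = (2.831, 0.123, 0.102), RR gives ψ = 0.079, H_out = 2.028 kJ/mol
  T = 391.5 K: K = (4.890, 0.182, 0.175), RR gives ψ = 0.295, H_out = 13.673 kJ/mol
  T = 370.8 K: K = (3.781, 0.151, 0.136), RR gives ψ = 0.211, H_out = 8.584 kJ/mol
  T = 360.4 K: K = (3.285, 0.137, 0.118), RR gives ψ = 0.154, H_out = 5.574 kJ/mol
  T = 365.6 K: K = (3.528, 0.144, 0.127), RR gives ψ = 0.184, H_out = 7.131 kJ/mol
  T = 363.0 K: K = (3.405, 0.140, 0.122), RR gives ψ = 0.170, H_out = 6.367 kJ/mol
  T = 364.3 K: K = (3.466, 0.142, 0.125), RR gives ψ = 0.177, H_out = 6.753 kJ/mol
Linear interpolation between T = 364.3 (H_out = 6.753) and T = 365.6 (H_out = 7.131) on hF = 6.764 gives T ≈ 364.3 K, at which ψ = 0.18.

T = 364.3 K, V/F = 0.18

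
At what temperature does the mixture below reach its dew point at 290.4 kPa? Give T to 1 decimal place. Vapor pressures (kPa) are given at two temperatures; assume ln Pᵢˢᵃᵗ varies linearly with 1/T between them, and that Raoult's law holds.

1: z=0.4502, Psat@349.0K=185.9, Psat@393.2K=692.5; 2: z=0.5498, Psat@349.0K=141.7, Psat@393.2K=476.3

Dew-point temperature: Σzᵢ·P/Pᵢˢᵃᵗ(T) = 1. Interpolate ln Pᵢˢᵃᵗ = aᵢ + bᵢ/T.
  T = 349.0 K: ΣzᵢP/Pᵢˢᵃᵗ = 1.8300
  T = 393.2 K: ΣzᵢP/Pᵢˢᵃᵗ = 0.5240
  T = 371.1 K: ΣzᵢP/Pᵢˢᵃᵗ = 0.9432
  T = 360.1 K: ΣzᵢP/Pᵢˢᵃᵗ = 1.2984
  T = 365.6 K: ΣzᵢP/Pᵢˢᵃᵗ = 1.1040
  T = 368.4 K: ΣzᵢP/Pᵢˢᵃᵗ = 1.0183
  T = 369.8 K: ΣzᵢP/Pᵢˢᵃᵗ = 0.9785
Interpolating between 368.4 K and 369.8 K gives T ≈ 369.0 K.

T = 369.0 K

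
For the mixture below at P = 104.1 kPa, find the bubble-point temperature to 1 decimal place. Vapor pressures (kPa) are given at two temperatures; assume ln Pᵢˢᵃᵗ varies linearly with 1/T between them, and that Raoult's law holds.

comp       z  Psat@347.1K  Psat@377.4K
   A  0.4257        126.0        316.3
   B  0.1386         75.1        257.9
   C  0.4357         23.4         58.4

T = 357.1 K

Bubble-point temperature: ΣzᵢPᵢˢᵃᵗ(T) = P. Interpolate ln Pᵢˢᵃᵗ = aᵢ + bᵢ/T.
  T = 347.1 K: ΣzᵢPᵢˢᵃᵗ = 74.24 kPa
  T = 377.4 K: ΣzᵢPᵢˢᵃᵗ = 195.84 kPa
  T = 362.2 K: ΣzᵢPᵢˢᵃᵗ = 122.65 kPa
  T = 354.6 K: ΣzᵢPᵢˢᵃᵗ = 95.74 kPa
  T = 358.4 K: ΣzᵢPᵢˢᵃᵗ = 108.49 kPa
  T = 356.5 K: ΣzᵢPᵢˢᵃᵗ = 101.95 kPa
Interpolating between 356.5 K and 358.4 K gives T ≈ 357.1 K.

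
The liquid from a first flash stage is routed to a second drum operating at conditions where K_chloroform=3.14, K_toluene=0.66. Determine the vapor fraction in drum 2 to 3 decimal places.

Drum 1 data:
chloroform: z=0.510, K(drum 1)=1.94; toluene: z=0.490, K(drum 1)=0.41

Drum 1:
Let ψ₁ = V/F and solve Σ zᵢ(Kᵢ−1)/(1+ψ₁(Kᵢ−1)) = 0.
Feasibility: ΣzᵢKᵢ = 1.190, Σzᵢ/Kᵢ = 1.458 — both > 1, two phases present.
Newton–Raphson from ψ₁ = 0.5:
  ψ₁ = 0.500: g = -0.0839, g' = -0.552 → ψ₁ = 0.348
  ψ₁ = 0.348: g = -0.0025, g' = -0.526 → ψ₁ = 0.343
Converged at ψ₁ = 0.343.
Drum-1 compositions:
  chloroform: x = 0.386, y = 0.748
  toluene: x = 0.614, y = 0.252
Drum-2 feed = drum-1 liquid: z₂ = (0.3856, 0.6144).
Drum 2:
Iterate (Newton) starting at ψ₂ = 0.5:
  ψ₂ = 0.500: g = 0.1470, g' = -0.515 → ψ₂ = 0.785
  ψ₂ = 0.785: g = 0.0229, g' = -0.378 → ψ₂ = 0.846
  ψ₂ = 0.846: g = 0.0005, g' = -0.364 → ψ₂ = 0.847
Converged at ψ₂ = 0.847.
  chloroform: x = 0.137, y = 0.430
  toluene: x = 0.863, y = 0.570

V/F (drum 2) = 0.847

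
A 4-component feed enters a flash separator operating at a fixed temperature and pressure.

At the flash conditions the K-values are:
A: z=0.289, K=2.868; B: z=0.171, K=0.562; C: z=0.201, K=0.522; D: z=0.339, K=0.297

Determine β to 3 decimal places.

β = 0.120

Rachford–Rice: g(β) = Σ zᵢ(Kᵢ−1)/(1+β(Kᵢ−1)) = 0.
Check two-phase: ΣzᵢKᵢ = 1.131 > 1 and Σzᵢ/Kᵢ = 1.932 > 1, so g(0) = 0.131 > 0 and g(1) = -0.932 < 0.
Newton–Raphson from β = 0.5:
  β = 0.500: g = -0.3105, g' = -0.801 → β = 0.112
  β = 0.112: g = 0.0071, g' = -0.974 → β = 0.120
Converged at β = 0.120.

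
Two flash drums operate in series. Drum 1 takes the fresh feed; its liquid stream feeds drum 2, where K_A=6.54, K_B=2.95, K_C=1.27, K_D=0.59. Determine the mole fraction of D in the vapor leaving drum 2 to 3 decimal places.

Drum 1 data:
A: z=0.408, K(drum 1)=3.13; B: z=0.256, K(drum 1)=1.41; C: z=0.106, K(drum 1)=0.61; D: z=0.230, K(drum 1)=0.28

Drum 1:
Newton–Raphson from ψ₁ = 0.5:
  ψ₁ = 0.500: g = 0.1978, g' = -0.780 → ψ₁ = 0.754
  ψ₁ = 0.754: g = -0.0069, g' = -0.900 → ψ₁ = 0.746
Converged at ψ₁ = 0.746.
Drum-1 compositions:
  A: x = 0.158, y = 0.493
  B: x = 0.196, y = 0.276
  C: x = 0.149, y = 0.091
  D: x = 0.497, y = 0.139
Drum-2 feed = drum-1 liquid: z₂ = (0.1576, 0.1960, 0.1495, 0.4969).
Drum 2:
Newton iteration, ψ₂⁰ = 0.45:
  ψ₂ = 0.450: g = 0.2397, g' = -0.742 → ψ₂ = 0.773
  ψ₂ = 0.773: g = 0.0529, g' = -0.478 → ψ₂ = 0.884
  ψ₂ = 0.884: g = 0.0016, g' = -0.452 → ψ₂ = 0.887
Converged at ψ₂ = 0.887.
  A: x = 0.027, y = 0.174
  B: x = 0.072, y = 0.212
  C: x = 0.121, y = 0.153
  D: x = 0.781, y = 0.461

y_D (drum 2) = 0.461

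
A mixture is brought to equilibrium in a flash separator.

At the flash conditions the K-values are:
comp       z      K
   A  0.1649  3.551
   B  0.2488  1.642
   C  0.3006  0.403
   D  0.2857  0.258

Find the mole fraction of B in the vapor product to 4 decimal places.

y_B = 0.3694

Newton iteration, β⁰ = 0.34:
  β = 0.3400: g = -0.15229, g' = -0.8268 → β = 0.1558
  β = 0.1558: g = 0.00865, g' = -0.9656 → β = 0.1648
Converged at β = 0.1648.
Compositions from xᵢ = zᵢ/(1+β(Kᵢ−1)), yᵢ = Kᵢxᵢ:
  A: x = 0.1161, y = 0.4122
  B: x = 0.2250, y = 0.3694
  C: x = 0.3334, y = 0.1344
  D: x = 0.3255, y = 0.0840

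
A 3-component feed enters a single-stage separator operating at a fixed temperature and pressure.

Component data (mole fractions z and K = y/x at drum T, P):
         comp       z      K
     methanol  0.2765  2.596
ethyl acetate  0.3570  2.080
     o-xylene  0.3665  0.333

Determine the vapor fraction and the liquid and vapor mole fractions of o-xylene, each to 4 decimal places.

ψ = 0.6640, x_o-xylene = 0.6579, y_o-xylene = 0.2191

Rachford–Rice: g(ψ) = Σ zᵢ(Kᵢ−1)/(1+ψ(Kᵢ−1)) = 0.
Check two-phase: ΣzᵢKᵢ = 1.5824 > 1 and Σzᵢ/Kᵢ = 1.3787 > 1, so g(0) = 0.5824 > 0 and g(1) = -0.3787 < 0.
Newton iteration, ψ⁰ = 0.5:
  ψ = 0.5000: g = 0.12902, g' = -0.7605 → ψ = 0.6697
  ψ = 0.6697: g = -0.00473, g' = -0.8373 → ψ = 0.6640
Converged at ψ = 0.6640.
Compositions from xᵢ = zᵢ/(1+ψ(Kᵢ−1)), yᵢ = Kᵢxᵢ:
  methanol: x = 0.1342, y = 0.3485
  ethyl acetate: x = 0.2079, y = 0.4324
  o-xylene: x = 0.6579, y = 0.2191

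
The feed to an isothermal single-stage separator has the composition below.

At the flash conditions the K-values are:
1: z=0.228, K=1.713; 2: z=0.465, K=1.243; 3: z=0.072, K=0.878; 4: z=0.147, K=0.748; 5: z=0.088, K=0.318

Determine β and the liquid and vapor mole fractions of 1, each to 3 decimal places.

Iterate (Newton) starting at β = 0.43:
  β = 0.430: g = 0.0910, g' = -0.185 → β = 0.921
  β = 0.921: g = -0.0291, g' = -0.374 → β = 0.843
  β = 0.843: g = -0.0028, g' = -0.307 → β = 0.834
Converged at β = 0.834.
Compositions from xᵢ = zᵢ/(1+β(Kᵢ−1)), yᵢ = Kᵢxᵢ:
  1: x = 0.143, y = 0.245
  2: x = 0.387, y = 0.481
  3: x = 0.080, y = 0.070
  4: x = 0.186, y = 0.139
  5: x = 0.204, y = 0.065

β = 0.834, x_1 = 0.143, y_1 = 0.245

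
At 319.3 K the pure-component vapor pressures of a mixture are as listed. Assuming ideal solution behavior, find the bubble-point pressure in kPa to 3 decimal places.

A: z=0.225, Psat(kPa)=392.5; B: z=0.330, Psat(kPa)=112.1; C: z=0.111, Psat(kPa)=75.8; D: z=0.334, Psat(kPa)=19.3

Pbub = 140.166 kPa

At the bubble point ψ → 0, so ΣzᵢKᵢ = 1 with Kᵢ = Pᵢˢᵃᵗ/P ⇒ P = ΣzᵢPᵢˢᵃᵗ.
P = 0.225·392.5 + 0.330·112.1 + 0.111·75.8 + 0.334·19.3 = 140.166 kPa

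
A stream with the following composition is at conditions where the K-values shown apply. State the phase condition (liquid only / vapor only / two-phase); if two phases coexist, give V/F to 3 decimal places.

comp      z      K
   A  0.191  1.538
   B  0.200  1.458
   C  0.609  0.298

ΣzᵢKᵢ = 0.767; Σzᵢ/Kᵢ = 2.305.
Since ΣzᵢKᵢ < 1 the mixture is below its bubble point — single liquid phase.

liquid only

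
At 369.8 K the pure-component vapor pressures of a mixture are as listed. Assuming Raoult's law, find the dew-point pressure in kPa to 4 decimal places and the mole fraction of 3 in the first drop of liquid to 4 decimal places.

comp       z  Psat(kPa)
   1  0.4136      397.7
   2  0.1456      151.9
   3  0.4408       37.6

Pdew = 72.8762 kPa, x_3 = 0.8544

At the dew point ψ → 1, so Σzᵢ/Kᵢ = 1 with Kᵢ = Pᵢˢᵃᵗ/P ⇒ 1/P = Σzᵢ/Pᵢˢᵃᵗ.
1/P = 0.4136/397.7 + 0.1456/151.9 + 0.4408/37.6 = 0.0137219 ⇒ P = 72.8762 kPa
xᵢ = zᵢP/Pᵢˢᵃᵗ ⇒ x_3 = 0.4408·72.8762/37.6 = 0.8544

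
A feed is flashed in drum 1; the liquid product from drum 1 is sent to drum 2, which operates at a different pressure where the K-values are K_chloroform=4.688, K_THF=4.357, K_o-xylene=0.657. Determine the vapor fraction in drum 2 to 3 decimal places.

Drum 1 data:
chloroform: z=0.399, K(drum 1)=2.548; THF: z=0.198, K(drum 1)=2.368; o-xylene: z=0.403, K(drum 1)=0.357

Drum 1:
Let ψ₁ = V/F and solve Σ zᵢ(Kᵢ−1)/(1+ψ₁(Kᵢ−1)) = 0.
g(0) = ΣzᵢKᵢ − 1 = 0.629 and g(1) = 1 − Σzᵢ/Kᵢ = -0.369, so a root lies in (0, 1).
Newton–Raphson from ψ₁ = 0.5:
  ψ₁ = 0.500: g = 0.1271, g' = -0.796 → ψ₁ = 0.660
  ψ₁ = 0.660: g = -0.0020, g' = -0.839 → ψ₁ = 0.657
Converged at ψ₁ = 0.657.
Drum-1 compositions:
  chloroform: x = 0.198, y = 0.504
  THF: x = 0.104, y = 0.247
  o-xylene: x = 0.698, y = 0.249
Drum-2 feed = drum-1 liquid: z₂ = (0.1978, 0.1043, 0.6980).
Drum 2:
Material balance + equilibrium reduce to Σ zᵢ(Kᵢ−1)/(1+ψ₂(Kᵢ−1)) = 0.
Check two-phase: ΣzᵢKᵢ = 1.840 > 1 and Σzᵢ/Kᵢ = 1.128 > 1, so g(0) = 0.840 > 0 and g(1) = -0.128 < 0.
Iterate (Newton) starting at ψ₂ = 0.57:
  ψ₂ = 0.570: g = 0.0577, g' = -0.545 → ψ₂ = 0.676
  ψ₂ = 0.676: g = 0.0043, g' = -0.470 → ψ₂ = 0.685
Converged at ψ₂ = 0.685.
  chloroform: x = 0.056, y = 0.263
  THF: x = 0.032, y = 0.138
  o-xylene: x = 0.912, y = 0.599

V/F (drum 2) = 0.685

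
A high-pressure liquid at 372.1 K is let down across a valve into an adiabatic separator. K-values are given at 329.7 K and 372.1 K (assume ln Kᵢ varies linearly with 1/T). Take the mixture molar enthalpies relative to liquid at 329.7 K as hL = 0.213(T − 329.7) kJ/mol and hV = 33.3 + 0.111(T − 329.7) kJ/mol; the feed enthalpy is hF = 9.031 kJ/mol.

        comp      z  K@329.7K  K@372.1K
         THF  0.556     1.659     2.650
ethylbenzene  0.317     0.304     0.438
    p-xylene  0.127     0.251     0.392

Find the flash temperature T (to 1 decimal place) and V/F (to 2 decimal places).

T = 335.7 K, V/F = 0.24

Adiabatic flash: solve Rachford–Rice at each trial T, then check hF = ψ·hV(T) + (1−ψ)·hL(T).
  T = 329.7 K: K = (1.659, 0.304, 0.251), RR gives ψ = 0.108, H_out = 3.596 kJ/mol
  T = 372.1 K: K = (2.650, 0.438, 0.392), RR gives ψ = 0.697, H_out = 29.219 kJ/mol
  T = 350.9 K: K = (2.127, 0.369, 0.318), RR gives ψ = 0.467, H_out = 19.044 kJ/mol
  T = 340.3 K: K = (1.886, 0.336, 0.284), RR gives ψ = 0.317, H_out = 12.475 kJ/mol
  T = 335.0 K: K = (1.770, 0.320, 0.267), RR gives ψ = 0.223, H_out = 8.441 kJ/mol
  T = 337.6 K: K = (1.826, 0.328, 0.275), RR gives ψ = 0.271, H_out = 10.503 kJ/mol
  T = 336.3 K: K = (1.798, 0.324, 0.271), RR gives ψ = 0.248, H_out = 9.494 kJ/mol
Linear interpolation between T = 335.0 (H_out = 8.441) and T = 336.3 (H_out = 9.494) on hF = 9.031 gives T ≈ 335.7 K, at which ψ = 0.24.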